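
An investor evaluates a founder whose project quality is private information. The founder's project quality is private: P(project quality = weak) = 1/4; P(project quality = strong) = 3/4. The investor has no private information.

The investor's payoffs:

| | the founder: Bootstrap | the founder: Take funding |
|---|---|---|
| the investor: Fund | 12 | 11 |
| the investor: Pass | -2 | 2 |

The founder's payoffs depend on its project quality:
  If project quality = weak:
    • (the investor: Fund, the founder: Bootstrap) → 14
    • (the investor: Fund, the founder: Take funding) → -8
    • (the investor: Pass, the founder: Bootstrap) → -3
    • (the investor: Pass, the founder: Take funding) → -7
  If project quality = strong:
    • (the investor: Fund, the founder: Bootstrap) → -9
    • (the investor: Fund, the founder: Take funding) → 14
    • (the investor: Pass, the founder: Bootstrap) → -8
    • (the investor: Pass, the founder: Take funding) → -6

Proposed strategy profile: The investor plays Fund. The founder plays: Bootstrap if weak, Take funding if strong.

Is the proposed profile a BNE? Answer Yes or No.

Yes

The investor plays Fund: E[Fund] = 1/4·(12) + 3/4·(11) = 45/4; E[Pass] = 1. Best-responding. ✓
The founder (project quality weak), facing Fund: Bootstrap gives 14, Take funding gives -8. Proposed Bootstrap is best. ✓
The founder (project quality strong), facing Fund: Bootstrap gives -9, Take funding gives 14. Proposed Take funding is best. ✓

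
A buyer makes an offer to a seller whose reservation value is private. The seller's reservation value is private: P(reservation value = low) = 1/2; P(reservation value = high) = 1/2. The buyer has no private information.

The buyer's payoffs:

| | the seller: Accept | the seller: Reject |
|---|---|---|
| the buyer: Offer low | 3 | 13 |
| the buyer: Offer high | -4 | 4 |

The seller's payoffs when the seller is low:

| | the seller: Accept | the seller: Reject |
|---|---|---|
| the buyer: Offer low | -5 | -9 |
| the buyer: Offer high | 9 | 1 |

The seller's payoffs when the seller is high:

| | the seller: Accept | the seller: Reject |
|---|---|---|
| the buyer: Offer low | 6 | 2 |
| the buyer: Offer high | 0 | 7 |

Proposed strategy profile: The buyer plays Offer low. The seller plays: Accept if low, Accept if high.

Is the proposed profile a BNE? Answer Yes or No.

The buyer plays Offer low: E[Offer low] = 1/2·(3) + 1/2·(3) = 3; E[Offer high] = -4. Best-responding. ✓
The seller (reservation value low), facing Offer low: Accept gives -5, Reject gives -9. Proposed Accept is best. ✓
The seller (reservation value high), facing Offer low: Accept gives 6, Reject gives 2. Proposed Accept is best. ✓

Yes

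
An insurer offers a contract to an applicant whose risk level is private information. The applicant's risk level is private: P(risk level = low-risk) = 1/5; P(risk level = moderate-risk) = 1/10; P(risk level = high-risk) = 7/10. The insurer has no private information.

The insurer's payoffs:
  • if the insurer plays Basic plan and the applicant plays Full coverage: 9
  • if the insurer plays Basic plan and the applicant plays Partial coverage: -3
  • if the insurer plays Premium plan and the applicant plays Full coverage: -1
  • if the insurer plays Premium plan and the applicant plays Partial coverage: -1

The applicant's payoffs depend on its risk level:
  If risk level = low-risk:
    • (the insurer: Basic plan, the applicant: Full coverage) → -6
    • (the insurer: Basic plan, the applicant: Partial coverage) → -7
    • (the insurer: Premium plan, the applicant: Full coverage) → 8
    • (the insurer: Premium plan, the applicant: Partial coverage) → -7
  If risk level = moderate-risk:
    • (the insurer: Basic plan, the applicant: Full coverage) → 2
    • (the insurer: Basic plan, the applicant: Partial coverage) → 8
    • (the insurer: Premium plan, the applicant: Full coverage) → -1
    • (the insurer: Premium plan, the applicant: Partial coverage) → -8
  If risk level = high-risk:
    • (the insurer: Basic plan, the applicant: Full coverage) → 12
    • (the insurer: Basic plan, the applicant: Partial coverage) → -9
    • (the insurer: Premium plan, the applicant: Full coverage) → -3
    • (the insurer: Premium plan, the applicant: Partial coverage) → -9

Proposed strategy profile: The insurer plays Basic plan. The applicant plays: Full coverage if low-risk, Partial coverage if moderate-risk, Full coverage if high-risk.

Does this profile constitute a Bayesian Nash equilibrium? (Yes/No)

A profile is a BNE iff every type of every player is best-responding given beliefs about the other side.
The insurer plays Basic plan: E[Basic plan] = 1/5·(9) + 1/10·(-3) + 7/10·(9) = 39/5; E[Premium plan] = -1. Best-responding. ✓
The applicant (risk level low-risk), facing Basic plan: Full coverage gives -6, Partial coverage gives -7. Proposed Full coverage is best. ✓
The applicant (risk level moderate-risk), facing Basic plan: Full coverage gives 2, Partial coverage gives 8. Proposed Partial coverage is best. ✓
The applicant (risk level high-risk), facing Basic plan: Full coverage gives 12, Partial coverage gives -9. Proposed Full coverage is best. ✓

Yes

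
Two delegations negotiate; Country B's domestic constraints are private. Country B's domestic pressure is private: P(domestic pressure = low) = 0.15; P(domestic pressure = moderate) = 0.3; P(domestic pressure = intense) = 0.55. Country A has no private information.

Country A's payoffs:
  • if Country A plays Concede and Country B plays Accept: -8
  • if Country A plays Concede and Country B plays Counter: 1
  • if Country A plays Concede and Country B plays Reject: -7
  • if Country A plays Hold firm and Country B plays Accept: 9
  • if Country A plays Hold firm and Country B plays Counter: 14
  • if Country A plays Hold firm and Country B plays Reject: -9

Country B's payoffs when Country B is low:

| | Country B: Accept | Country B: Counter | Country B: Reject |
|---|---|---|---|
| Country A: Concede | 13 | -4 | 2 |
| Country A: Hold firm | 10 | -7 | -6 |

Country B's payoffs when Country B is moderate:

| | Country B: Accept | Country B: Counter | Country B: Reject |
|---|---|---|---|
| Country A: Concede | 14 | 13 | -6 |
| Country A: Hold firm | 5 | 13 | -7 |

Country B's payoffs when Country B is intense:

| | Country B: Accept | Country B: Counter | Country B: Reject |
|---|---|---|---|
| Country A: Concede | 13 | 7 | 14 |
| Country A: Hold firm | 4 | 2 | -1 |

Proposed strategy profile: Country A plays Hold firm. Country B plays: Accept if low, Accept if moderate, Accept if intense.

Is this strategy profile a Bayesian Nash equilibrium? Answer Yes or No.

No

Country A plays Hold firm: E[Hold firm] = 0.15·(9) + 0.3·(9) + 0.55·(9) = 9; E[Concede] = -8. Best-responding. ✓
Country B (domestic pressure low), facing Hold firm: Accept gives 10, Counter gives -7, Reject gives -6. Proposed Accept is best. ✓
Country B (domestic pressure moderate), facing Hold firm: Accept gives 5, Counter gives 13, Reject gives -7. Proposed Accept is not best — profitable deviation exists. ✗
Country B (domestic pressure intense), facing Hold firm: Accept gives 4, Counter gives 2, Reject gives -1. Proposed Accept is best. ✓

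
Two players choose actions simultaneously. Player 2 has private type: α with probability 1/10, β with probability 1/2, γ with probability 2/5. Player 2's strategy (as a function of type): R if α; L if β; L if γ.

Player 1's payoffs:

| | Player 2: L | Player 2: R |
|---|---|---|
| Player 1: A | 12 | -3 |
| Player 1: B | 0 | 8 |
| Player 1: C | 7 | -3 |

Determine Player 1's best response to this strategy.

A

E[A] = 1/10·(-3) + 1/2·(12) + 2/5·(12) = 21/2
E[B] = 1/10·(8) + 1/2·(0) + 2/5·(0) = 4/5
E[C] = 1/10·(-3) + 1/2·(7) + 2/5·(7) = 6
Best response: A (21/2 is the largest).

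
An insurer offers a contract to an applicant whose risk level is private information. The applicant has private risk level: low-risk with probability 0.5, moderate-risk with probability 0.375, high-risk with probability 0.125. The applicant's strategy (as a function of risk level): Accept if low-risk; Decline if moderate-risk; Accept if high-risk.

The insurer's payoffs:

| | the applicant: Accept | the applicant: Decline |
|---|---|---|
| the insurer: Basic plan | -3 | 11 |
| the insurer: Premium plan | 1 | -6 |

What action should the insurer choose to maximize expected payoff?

Compute the insurer's expected payoff for each action, taking the expectation over the applicant's type.
E[Basic plan] = 0.5·(-3) + 0.375·(11) + 0.125·(-3) = 2.25
E[Premium plan] = 0.5·(1) + 0.375·(-6) + 0.125·(1) = -1.625
Best response: Basic plan (2.25 is the largest).

Basic plan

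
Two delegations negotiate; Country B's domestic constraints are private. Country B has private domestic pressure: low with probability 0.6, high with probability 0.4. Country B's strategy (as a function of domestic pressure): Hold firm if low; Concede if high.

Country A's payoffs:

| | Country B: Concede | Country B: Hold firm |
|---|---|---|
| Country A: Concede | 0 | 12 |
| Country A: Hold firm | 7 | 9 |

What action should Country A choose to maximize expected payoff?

Hold firm

Compute Country A's expected payoff for each action, taking the expectation over Country B's type.
E[Concede] = 0.6·(12) + 0.4·(0) = 7.2
E[Hold firm] = 0.6·(9) + 0.4·(7) = 8.2
Best response: Hold firm (8.2 is the largest).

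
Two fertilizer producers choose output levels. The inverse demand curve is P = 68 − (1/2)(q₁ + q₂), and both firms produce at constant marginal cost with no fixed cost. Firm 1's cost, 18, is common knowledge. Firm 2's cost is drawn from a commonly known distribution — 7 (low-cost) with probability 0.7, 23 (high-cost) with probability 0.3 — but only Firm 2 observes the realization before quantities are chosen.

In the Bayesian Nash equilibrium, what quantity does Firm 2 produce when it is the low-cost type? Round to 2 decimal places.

Firm 2 with cost c maximizes (68 − (1/2)(q₁+q₂) − c)·q₂, giving q₂(c) = (68 − c − (1/2)q₁).
E[c₂] = 0.7·7 + 0.3·23 = 11.8
Firm 1's FOC against E[q₂] yields q₁ = (68 − 2·18 + E[c₂])/(3/2) = (68 − 36 + 11.8)/(3/2) = 29.2.
q₂(low-cost) = (68 − 7 − (1/2)·29.2) = 46.4.

46.40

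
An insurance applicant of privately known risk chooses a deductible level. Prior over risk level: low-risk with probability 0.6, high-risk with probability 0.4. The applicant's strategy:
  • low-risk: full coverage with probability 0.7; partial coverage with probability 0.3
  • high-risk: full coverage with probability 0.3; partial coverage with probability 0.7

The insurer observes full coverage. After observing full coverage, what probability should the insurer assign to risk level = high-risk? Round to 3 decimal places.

0.222

P(full coverage) = 0.6·0.7 + 0.4·0.3 = 0.54
P(high-risk | full coverage) = (0.4·0.3) / 0.54 = 0.12 / 0.54 = 0.222222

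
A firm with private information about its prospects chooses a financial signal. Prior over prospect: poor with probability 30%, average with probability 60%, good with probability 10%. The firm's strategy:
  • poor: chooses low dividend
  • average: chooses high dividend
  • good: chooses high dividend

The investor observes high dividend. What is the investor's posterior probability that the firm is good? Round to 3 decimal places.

0.143

Apply Bayes' rule using the sender's strategy as the likelihood.
P(high dividend) = 0.3·0 + 0.6·1 + 0.1·1 = 0.7
P(good | high dividend) = (0.1·1) / 0.7 = 0.1 / 0.7 = 0.142857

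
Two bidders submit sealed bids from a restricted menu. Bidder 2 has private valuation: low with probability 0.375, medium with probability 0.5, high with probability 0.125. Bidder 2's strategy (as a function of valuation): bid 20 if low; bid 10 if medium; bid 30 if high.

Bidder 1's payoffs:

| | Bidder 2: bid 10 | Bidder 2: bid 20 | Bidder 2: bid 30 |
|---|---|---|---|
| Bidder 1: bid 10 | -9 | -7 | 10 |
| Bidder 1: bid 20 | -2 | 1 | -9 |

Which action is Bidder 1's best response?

Compute Bidder 1's expected payoff for each action, taking the expectation over Bidder 2's type.
E[bid 10] = 0.375·(-7) + 0.5·(-9) + 0.125·(10) = -5.875
E[bid 20] = 0.375·(1) + 0.5·(-2) + 0.125·(-9) = -1.75
Best response: bid 20 (-1.75 is the largest).

bid 20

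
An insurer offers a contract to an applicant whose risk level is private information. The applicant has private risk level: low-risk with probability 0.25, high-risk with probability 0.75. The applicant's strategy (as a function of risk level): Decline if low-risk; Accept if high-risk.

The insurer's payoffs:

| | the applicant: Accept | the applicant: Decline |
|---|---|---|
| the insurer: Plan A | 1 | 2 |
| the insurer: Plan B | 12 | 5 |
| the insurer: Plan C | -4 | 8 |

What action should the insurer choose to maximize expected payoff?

Compute the insurer's expected payoff for each action, taking the expectation over the applicant's type.
E[Plan A] = 0.25·(2) + 0.75·(1) = 1.25
E[Plan B] = 0.25·(5) + 0.75·(12) = 10.25
E[Plan C] = 0.25·(8) + 0.75·(-4) = -1
Best response: Plan B (10.25 is the largest).

Plan B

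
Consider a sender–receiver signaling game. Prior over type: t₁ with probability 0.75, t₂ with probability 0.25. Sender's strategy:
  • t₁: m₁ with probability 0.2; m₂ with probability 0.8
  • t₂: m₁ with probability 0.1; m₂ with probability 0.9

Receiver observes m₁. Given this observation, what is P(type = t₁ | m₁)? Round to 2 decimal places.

P(m₁) = 0.75·0.2 + 0.25·0.1 = 0.175
P(t₁ | m₁) = (0.75·0.2) / 0.175 = 0.15 / 0.175 = 0.857143

0.86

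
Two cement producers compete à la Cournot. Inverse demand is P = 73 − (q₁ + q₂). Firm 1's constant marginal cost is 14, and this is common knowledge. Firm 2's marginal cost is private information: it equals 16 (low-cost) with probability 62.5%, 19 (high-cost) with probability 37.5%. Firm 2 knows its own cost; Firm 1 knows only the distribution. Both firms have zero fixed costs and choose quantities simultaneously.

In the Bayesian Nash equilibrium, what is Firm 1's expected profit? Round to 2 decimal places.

Type-c best response for Firm 2: q₂(c) = (73 − c)/2 − q₁/2.
Firm 1 maximizes expected profit; its first-order condition is 73 − 2q₁ − E[q₂] − 14 = 0.
Substituting E[q₂] and solving: E[c₂] = 17.125, so q₁ = (73 − 2·14 + 17.125)/3 = 20.7083.
E[P] = 73 − (q₁ + E[q₂]) = 34.7083; Firm 1's expected profit = (E[P] − 14)·q₁ = (34.7083 − 14)·20.7083 = 428.835.

428.84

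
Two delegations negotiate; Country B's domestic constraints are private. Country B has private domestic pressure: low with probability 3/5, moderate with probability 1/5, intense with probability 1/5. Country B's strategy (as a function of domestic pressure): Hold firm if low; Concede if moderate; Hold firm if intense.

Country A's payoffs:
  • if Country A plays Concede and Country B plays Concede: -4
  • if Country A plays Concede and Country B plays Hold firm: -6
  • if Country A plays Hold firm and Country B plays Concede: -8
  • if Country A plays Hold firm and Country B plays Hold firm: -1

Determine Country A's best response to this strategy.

E[Concede] = 3/5·(-6) + 1/5·(-4) + 1/5·(-6) = -28/5
E[Hold firm] = 3/5·(-1) + 1/5·(-8) + 1/5·(-1) = -12/5
Best response: Hold firm (-12/5 is the largest).

Hold firm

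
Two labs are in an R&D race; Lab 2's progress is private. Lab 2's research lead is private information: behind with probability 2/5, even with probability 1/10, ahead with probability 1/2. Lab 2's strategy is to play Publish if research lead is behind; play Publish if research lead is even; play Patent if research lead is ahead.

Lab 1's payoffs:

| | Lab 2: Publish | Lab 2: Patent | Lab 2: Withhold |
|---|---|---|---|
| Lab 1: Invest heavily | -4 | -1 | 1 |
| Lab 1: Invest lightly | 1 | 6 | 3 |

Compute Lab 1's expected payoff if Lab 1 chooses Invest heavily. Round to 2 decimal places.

-2.50

Take the expectation over Lab 2's research lead, weighting each type's action by its prior probability.
E[Invest heavily] = 2/5·(-4) + 1/10·(-4) + 1/2·(-1) = (-8/5) + (-2/5) + (-1/2) = -5/2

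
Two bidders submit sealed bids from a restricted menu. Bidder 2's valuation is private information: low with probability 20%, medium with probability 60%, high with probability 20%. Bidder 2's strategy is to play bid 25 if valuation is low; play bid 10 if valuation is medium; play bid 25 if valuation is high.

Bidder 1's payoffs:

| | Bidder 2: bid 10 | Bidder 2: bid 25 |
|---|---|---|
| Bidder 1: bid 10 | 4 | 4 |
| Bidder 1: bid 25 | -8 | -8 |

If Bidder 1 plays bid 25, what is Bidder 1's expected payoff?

-8

E[bid 25] = 0.2·(-8) + 0.6·(-8) + 0.2·(-8) = (-1.6) + (-4.8) + (-1.6) = -8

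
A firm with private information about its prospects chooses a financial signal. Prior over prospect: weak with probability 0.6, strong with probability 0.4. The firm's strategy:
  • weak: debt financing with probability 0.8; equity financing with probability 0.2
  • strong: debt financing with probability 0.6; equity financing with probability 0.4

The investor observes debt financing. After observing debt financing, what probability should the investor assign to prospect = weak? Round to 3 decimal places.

Apply Bayes' rule using the sender's strategy as the likelihood.
P(debt financing) = 0.6·0.8 + 0.4·0.6 = 0.72
P(weak | debt financing) = (0.6·0.8) / 0.72 = 0.48 / 0.72 = 0.666667

0.667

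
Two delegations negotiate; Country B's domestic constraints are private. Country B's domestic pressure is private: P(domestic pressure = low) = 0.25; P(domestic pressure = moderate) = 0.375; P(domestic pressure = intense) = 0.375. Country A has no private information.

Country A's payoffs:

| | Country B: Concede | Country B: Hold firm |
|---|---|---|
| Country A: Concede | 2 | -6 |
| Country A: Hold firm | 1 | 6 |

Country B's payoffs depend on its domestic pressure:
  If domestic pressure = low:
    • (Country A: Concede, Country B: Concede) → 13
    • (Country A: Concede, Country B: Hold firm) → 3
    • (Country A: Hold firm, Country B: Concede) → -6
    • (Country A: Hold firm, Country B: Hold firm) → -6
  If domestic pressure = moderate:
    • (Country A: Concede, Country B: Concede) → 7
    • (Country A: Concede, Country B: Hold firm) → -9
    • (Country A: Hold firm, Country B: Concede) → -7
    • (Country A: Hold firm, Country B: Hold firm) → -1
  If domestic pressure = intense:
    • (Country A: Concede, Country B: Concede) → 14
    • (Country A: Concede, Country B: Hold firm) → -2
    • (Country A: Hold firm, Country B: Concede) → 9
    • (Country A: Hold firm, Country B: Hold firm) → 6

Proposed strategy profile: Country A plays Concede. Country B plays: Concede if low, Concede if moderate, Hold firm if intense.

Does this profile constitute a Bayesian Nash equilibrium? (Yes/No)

A profile is a BNE iff every type of every player is best-responding given beliefs about the other side.
Country A plays Concede: E[Concede] = 0.25·(2) + 0.375·(2) + 0.375·(-6) = -1; E[Hold firm] = 2.875. Not best-responding. ✗
Country B (domestic pressure low), facing Concede: Concede gives 13, Hold firm gives 3. Proposed Concede is best. ✓
Country B (domestic pressure moderate), facing Concede: Concede gives 7, Hold firm gives -9. Proposed Concede is best. ✓
Country B (domestic pressure intense), facing Concede: Concede gives 14, Hold firm gives -2. Proposed Hold firm is not best — profitable deviation exists. ✗

No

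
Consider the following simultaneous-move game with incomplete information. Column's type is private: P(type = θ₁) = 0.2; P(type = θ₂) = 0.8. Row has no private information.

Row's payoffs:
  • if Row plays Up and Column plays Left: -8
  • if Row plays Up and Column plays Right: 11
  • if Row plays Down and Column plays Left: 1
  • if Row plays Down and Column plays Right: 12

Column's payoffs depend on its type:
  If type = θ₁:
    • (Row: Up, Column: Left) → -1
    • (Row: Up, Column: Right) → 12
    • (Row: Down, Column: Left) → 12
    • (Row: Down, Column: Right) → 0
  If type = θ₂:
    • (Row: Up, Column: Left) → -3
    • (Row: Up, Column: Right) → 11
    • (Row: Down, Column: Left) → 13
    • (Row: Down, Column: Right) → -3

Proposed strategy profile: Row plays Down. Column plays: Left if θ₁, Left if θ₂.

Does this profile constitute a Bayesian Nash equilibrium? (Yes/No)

Yes

Row plays Down: E[Down] = 0.2·(1) + 0.8·(1) = 1; E[Up] = -8. Best-responding. ✓
Column (type θ₁), facing Down: Left gives 12, Right gives 0. Proposed Left is best. ✓
Column (type θ₂), facing Down: Left gives 13, Right gives -3. Proposed Left is best. ✓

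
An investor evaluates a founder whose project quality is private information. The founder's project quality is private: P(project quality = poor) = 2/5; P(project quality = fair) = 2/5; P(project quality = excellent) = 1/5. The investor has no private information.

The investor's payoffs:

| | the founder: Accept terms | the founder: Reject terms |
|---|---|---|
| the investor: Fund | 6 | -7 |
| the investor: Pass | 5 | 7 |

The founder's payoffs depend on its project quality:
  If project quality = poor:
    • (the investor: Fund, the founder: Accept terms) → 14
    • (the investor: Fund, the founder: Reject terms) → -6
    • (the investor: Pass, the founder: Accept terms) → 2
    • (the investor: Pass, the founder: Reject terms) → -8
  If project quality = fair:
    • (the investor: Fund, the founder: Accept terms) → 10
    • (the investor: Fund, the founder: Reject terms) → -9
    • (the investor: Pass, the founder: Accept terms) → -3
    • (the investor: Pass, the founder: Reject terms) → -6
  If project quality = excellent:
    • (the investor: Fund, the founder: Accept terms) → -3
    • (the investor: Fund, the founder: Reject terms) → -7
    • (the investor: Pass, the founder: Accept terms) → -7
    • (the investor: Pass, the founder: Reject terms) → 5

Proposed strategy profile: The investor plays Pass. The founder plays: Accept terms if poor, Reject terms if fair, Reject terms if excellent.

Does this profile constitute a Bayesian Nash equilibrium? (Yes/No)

No

A profile is a BNE iff every type of every player is best-responding given beliefs about the other side.
The investor plays Pass: E[Pass] = 2/5·(5) + 2/5·(7) + 1/5·(7) = 31/5; E[Fund] = -9/5. Best-responding. ✓
The founder (project quality poor), facing Pass: Accept terms gives 2, Reject terms gives -8. Proposed Accept terms is best. ✓
The founder (project quality fair), facing Pass: Accept terms gives -3, Reject terms gives -6. Proposed Reject terms is not best — profitable deviation exists. ✗
The founder (project quality excellent), facing Pass: Accept terms gives -7, Reject terms gives 5. Proposed Reject terms is best. ✓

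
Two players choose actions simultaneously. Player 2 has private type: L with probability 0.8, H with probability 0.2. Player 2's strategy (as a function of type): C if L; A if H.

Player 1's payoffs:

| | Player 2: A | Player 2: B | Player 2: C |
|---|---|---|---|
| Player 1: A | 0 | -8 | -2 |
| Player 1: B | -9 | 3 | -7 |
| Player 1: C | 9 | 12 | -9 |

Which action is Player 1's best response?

A

E[A] = 0.8·(-2) + 0.2·(0) = -1.6
E[B] = 0.8·(-7) + 0.2·(-9) = -7.4
E[C] = 0.8·(-9) + 0.2·(9) = -5.4
Best response: A (-1.6 is the largest).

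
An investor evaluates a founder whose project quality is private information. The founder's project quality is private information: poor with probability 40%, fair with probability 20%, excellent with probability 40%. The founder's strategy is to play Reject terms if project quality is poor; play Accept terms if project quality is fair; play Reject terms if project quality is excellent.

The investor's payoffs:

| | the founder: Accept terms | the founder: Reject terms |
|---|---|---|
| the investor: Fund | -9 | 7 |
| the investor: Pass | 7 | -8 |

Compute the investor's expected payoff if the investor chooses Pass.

-5

E[Pass] = 0.4·(-8) + 0.2·7 + 0.4·(-8) = (-3.2) + 1.4 + (-3.2) = -5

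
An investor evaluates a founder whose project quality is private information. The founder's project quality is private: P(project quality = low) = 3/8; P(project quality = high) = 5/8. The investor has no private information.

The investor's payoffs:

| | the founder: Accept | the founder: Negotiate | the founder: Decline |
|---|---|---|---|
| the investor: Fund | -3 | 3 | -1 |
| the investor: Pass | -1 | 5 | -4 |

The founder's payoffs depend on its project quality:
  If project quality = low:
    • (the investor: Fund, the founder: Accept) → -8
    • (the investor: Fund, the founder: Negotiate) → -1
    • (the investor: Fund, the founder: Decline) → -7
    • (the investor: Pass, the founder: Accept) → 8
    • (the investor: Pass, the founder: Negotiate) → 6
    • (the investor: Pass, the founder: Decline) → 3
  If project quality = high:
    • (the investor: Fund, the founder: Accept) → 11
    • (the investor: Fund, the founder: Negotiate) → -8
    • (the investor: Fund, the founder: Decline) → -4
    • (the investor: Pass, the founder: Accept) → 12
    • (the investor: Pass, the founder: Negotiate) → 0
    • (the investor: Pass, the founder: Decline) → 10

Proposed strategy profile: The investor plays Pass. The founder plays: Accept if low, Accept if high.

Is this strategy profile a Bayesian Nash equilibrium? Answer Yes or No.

A profile is a BNE iff every type of every player is best-responding given beliefs about the other side.
The investor plays Pass: E[Pass] = 3/8·(-1) + 5/8·(-1) = -1; E[Fund] = -3. Best-responding. ✓
The founder (project quality low), facing Pass: Accept gives 8, Negotiate gives 6, Decline gives 3. Proposed Accept is best. ✓
The founder (project quality high), facing Pass: Accept gives 12, Negotiate gives 0, Decline gives 10. Proposed Accept is best. ✓

Yes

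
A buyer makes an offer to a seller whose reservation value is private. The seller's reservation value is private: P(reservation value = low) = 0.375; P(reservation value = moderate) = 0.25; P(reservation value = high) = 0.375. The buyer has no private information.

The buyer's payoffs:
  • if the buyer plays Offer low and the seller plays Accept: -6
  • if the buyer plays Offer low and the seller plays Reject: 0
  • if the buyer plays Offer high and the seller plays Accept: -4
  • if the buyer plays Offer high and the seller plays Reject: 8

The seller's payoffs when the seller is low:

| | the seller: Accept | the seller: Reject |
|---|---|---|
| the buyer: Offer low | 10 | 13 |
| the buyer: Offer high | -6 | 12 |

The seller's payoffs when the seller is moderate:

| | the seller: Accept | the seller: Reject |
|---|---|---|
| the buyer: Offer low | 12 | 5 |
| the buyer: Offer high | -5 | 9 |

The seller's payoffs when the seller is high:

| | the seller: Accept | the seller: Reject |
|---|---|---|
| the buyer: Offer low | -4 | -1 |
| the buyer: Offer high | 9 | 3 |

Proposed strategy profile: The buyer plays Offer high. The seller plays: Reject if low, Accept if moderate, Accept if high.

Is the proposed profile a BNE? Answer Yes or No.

No

The buyer plays Offer high: E[Offer high] = 0.375·(8) + 0.25·(-4) + 0.375·(-4) = 0.5; E[Offer low] = -3.75. Best-responding. ✓
The seller (reservation value low), facing Offer high: Accept gives -6, Reject gives 12. Proposed Reject is best. ✓
The seller (reservation value moderate), facing Offer high: Accept gives -5, Reject gives 9. Proposed Accept is not best — profitable deviation exists. ✗
The seller (reservation value high), facing Offer high: Accept gives 9, Reject gives 3. Proposed Accept is best. ✓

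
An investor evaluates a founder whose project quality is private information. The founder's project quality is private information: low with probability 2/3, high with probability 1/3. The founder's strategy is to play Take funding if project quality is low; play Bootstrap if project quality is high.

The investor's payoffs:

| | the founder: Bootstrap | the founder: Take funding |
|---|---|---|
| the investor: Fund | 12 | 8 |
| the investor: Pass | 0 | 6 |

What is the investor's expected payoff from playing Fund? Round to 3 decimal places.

9.333

E[Fund] = 2/3·8 + 1/3·12 = 16/3 + 4 = 28/3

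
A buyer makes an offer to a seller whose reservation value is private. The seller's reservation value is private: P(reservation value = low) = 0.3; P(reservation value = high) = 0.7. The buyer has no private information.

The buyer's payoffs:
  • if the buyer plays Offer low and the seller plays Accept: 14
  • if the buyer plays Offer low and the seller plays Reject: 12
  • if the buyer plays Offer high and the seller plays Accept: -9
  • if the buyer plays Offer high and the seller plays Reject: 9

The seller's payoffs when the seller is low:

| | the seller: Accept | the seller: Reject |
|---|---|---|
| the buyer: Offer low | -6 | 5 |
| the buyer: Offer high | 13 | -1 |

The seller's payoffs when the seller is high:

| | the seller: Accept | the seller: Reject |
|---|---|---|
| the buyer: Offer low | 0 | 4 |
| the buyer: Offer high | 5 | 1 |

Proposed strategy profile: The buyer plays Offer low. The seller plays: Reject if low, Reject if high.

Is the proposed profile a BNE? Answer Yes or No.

Yes

The buyer plays Offer low: E[Offer low] = 0.3·(12) + 0.7·(12) = 12; E[Offer high] = 9. Best-responding. ✓
The seller (reservation value low), facing Offer low: Accept gives -6, Reject gives 5. Proposed Reject is best. ✓
The seller (reservation value high), facing Offer low: Accept gives 0, Reject gives 4. Proposed Reject is best. ✓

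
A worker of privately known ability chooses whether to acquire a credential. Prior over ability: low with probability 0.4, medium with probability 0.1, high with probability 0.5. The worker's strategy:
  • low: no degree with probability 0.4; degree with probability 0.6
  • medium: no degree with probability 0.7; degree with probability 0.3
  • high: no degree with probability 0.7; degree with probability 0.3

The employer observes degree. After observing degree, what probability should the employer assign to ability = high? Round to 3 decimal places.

P(degree) = 0.4·0.6 + 0.1·0.3 + 0.5·0.3 = 0.42
P(high | degree) = (0.5·0.3) / 0.42 = 0.15 / 0.42 = 0.357143

0.357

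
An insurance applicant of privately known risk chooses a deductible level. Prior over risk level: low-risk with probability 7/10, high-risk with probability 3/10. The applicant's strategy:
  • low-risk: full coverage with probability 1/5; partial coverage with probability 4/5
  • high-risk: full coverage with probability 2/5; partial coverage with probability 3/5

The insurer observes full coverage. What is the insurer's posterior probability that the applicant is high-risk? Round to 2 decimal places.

P(full coverage) = (7/10)·(1/5) + (3/10)·(2/5) = 13/50
P(high-risk | full coverage) = ((3/10)·(2/5)) / (13/50) = (3/25) / (13/50) = 6/13

0.46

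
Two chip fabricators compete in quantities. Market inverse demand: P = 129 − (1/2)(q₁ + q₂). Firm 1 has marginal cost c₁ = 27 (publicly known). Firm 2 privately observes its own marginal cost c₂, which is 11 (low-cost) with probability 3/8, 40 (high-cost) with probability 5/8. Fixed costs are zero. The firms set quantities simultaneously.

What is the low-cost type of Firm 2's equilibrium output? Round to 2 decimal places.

83.29

Type-c best response for Firm 2: q₂(c) = (129 − c) − q₁/2.
Firm 1 maximizes expected profit; its first-order condition is 129 − q₁ − (1/2)E[q₂] − 27 = 0.
Substituting E[q₂] and solving: E[c₂] = 29.125, so q₁ = (129 − 2·27 + 29.125)/(3/2) = 69.4167.
q₂(low-cost) = (129 − 11 − (1/2)·69.4167) = 83.2917.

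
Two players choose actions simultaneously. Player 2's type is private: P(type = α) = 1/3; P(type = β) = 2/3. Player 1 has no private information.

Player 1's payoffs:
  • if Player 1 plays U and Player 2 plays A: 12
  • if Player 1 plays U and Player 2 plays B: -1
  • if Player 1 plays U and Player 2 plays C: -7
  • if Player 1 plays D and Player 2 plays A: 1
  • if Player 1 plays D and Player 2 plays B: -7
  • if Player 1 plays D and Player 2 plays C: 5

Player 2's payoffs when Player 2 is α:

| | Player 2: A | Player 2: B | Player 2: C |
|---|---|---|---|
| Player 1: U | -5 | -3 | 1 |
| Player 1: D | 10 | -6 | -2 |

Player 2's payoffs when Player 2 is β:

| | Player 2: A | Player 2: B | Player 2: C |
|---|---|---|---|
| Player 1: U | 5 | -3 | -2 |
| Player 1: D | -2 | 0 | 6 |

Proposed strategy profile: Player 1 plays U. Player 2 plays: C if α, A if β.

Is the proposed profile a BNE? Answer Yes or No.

Yes

A profile is a BNE iff every type of every player is best-responding given beliefs about the other side.
Player 1 plays U: E[U] = 1/3·(-7) + 2/3·(12) = 17/3; E[D] = 7/3. Best-responding. ✓
Player 2 (type α), facing U: A gives -5, B gives -3, C gives 1. Proposed C is best. ✓
Player 2 (type β), facing U: A gives 5, B gives -3, C gives -2. Proposed A is best. ✓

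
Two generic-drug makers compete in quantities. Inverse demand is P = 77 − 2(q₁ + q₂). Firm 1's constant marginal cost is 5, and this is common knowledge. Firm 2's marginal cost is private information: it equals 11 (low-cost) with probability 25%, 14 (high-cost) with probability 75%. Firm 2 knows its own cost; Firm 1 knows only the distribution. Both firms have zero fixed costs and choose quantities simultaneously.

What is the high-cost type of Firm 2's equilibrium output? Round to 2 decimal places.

9.06

Type-c best response for Firm 2: q₂(c) = (77 − c)/4 − q₁/2.
Firm 1 maximizes expected profit; its first-order condition is 77 − 4q₁ − 2E[q₂] − 5 = 0.
Substituting E[q₂] and solving: E[c₂] = 13.25, so q₁ = (77 − 2·5 + 13.25)/6 = 13.375.
q₂(high-cost) = (77 − 14 − 2·13.375)/4 = 9.0625.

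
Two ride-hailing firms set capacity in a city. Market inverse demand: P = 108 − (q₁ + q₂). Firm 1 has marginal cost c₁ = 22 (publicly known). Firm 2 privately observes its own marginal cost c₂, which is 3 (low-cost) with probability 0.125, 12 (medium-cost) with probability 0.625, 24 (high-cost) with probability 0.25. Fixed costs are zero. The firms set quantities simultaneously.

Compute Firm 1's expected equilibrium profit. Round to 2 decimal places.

673.84

Firm 2 with cost c maximizes (108 − (q₁+q₂) − c)·q₂, giving q₂(c) = (108 − c − q₁)/2.
E[c₂] = 0.125·3 + 0.625·12 + 0.25·24 = 13.875
Firm 1's FOC against E[q₂] yields q₁ = (108 − 2·22 + E[c₂])/3 = (108 − 44 + 13.875)/3 = 25.9583.
E[P] = 108 − (q₁ + E[q₂]) = 47.9583; Firm 1's expected profit = (E[P] − 22)·q₁ = (47.9583 − 22)·25.9583 = 673.835.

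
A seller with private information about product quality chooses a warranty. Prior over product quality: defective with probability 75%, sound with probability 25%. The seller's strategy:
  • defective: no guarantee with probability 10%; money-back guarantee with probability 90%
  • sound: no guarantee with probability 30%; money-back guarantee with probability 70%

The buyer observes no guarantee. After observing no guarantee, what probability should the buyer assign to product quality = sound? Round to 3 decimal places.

Apply Bayes' rule using the sender's strategy as the likelihood.
P(no guarantee) = 0.75·0.1 + 0.25·0.3 = 0.15
P(sound | no guarantee) = (0.25·0.3) / 0.15 = 0.075 / 0.15 = 0.5

0.500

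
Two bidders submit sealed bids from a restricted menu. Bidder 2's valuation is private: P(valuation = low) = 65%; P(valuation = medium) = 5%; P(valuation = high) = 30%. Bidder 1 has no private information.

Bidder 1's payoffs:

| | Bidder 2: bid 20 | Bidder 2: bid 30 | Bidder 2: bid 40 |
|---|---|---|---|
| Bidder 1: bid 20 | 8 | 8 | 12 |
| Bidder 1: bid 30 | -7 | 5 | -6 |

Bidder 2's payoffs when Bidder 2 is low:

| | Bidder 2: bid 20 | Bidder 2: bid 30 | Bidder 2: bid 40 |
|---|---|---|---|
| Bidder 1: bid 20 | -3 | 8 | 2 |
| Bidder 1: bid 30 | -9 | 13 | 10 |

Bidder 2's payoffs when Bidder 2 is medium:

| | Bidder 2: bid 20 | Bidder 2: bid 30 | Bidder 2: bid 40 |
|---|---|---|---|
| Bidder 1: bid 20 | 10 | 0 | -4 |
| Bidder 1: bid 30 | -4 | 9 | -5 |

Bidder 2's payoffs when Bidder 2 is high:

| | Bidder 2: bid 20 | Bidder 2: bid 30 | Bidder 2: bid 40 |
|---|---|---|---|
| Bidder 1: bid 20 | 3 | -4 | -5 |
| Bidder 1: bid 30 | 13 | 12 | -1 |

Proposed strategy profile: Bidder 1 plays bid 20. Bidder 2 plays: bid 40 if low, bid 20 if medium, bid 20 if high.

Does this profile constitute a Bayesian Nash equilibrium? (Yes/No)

A profile is a BNE iff every type of every player is best-responding given beliefs about the other side.
Bidder 1 plays bid 20: E[bid 20] = 0.65·(12) + 0.05·(8) + 0.3·(8) = 10.6; E[bid 30] = -6.35. Best-responding. ✓
Bidder 2 (valuation low), facing bid 20: bid 20 gives -3, bid 30 gives 8, bid 40 gives 2. Proposed bid 40 is not best — profitable deviation exists. ✗
Bidder 2 (valuation medium), facing bid 20: bid 20 gives 10, bid 30 gives 0, bid 40 gives -4. Proposed bid 20 is best. ✓
Bidder 2 (valuation high), facing bid 20: bid 20 gives 3, bid 30 gives -4, bid 40 gives -5. Proposed bid 20 is best. ✓

No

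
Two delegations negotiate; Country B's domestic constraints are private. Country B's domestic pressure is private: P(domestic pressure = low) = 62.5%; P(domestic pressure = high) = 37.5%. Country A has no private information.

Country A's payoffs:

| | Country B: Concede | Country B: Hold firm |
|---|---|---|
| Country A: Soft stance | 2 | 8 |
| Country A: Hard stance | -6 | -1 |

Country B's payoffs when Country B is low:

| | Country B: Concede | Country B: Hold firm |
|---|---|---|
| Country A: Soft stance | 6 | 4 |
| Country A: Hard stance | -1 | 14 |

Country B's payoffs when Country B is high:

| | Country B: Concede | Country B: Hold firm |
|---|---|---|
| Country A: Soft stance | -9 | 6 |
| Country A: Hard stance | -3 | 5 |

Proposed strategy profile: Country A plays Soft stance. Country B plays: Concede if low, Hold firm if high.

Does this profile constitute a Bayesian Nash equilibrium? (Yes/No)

Country A plays Soft stance: E[Soft stance] = 0.625·(2) + 0.375·(8) = 4.25; E[Hard stance] = -4.125. Best-responding. ✓
Country B (domestic pressure low), facing Soft stance: Concede gives 6, Hold firm gives 4. Proposed Concede is best. ✓
Country B (domestic pressure high), facing Soft stance: Concede gives -9, Hold firm gives 6. Proposed Hold firm is best. ✓

Yes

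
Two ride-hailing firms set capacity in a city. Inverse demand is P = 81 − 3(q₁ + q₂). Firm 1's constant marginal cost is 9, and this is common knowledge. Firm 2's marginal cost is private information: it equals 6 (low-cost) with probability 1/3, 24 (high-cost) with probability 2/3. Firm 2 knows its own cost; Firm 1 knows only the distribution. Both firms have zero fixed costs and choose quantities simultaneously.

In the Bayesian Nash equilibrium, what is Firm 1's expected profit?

Type-c best response for Firm 2: q₂(c) = (81 − c)/6 − q₁/2.
Firm 1 maximizes expected profit; its first-order condition is 81 − 6q₁ − 3E[q₂] − 9 = 0.
Substituting E[q₂] and solving: E[c₂] = 18, so q₁ = (81 − 2·9 + 18)/9 = 9.
E[P] = 81 − 3·(q₁ + E[q₂]) = 36; Firm 1's expected profit = (E[P] − 9)·q₁ = (36 − 9)·9 = 243.

243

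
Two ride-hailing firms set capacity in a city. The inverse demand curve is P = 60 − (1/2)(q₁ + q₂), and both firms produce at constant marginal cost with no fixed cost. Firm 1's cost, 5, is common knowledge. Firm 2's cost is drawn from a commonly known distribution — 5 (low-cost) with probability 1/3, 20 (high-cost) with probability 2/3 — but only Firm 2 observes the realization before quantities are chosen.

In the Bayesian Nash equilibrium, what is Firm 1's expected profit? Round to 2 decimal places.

Each type of Firm 2 best-responds to q₁; Firm 1 best-responds to the expected q₂ over Firm 2's types.
Firm 2 with cost c maximizes (60 − (1/2)(q₁+q₂) − c)·q₂, giving q₂(c) = (60 − c − (1/2)q₁).
E[c₂] = 1/3·5 + 2/3·20 = 15
Firm 1's FOC against E[q₂] yields q₁ = (60 − 2·5 + E[c₂])/(3/2) = (60 − 10 + 15)/(3/2) = 43.3333.
E[P] = 60 − (1/2)·(q₁ + E[q₂]) = 26.6667; Firm 1's expected profit = (E[P] − 5)·q₁ = (26.6667 − 5)·43.3333 = 938.889.

938.89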